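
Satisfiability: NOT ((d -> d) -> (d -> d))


Check all 2 assignments over {d}:
d | φ
-----
F | F
T | F
No assignment makes the formula true.

Unsatisfiable.


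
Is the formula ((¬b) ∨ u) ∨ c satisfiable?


Search for a satisfying assignment over {b, c, u}.
Try b=F, c=F, u=F: the formula evaluates to T.
A satisfying assignment exists.

Satisfiable.


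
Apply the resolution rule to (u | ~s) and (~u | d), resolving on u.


The clauses contain complementary literals u and ~u.
Resolution eliminates this pair and disjoins the remaining literals (merging duplicates).

(~s | d)


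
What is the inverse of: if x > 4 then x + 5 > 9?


The inverse of (P → Q) is (¬P → ¬Q). It is equivalent to the converse, not to the original.
Here P = 'x > 4' and Q = 'x + 5 > 9'.

If not (x > 4), then not (x + 5 > 9).


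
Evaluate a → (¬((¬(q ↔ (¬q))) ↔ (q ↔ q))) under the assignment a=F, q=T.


Substitute a=F, q=T:
¬q = F
q ↔ (¬q) = T ↔ F = F
¬(q ↔ (¬q)) = T
q ↔ q = T ↔ T = T
(¬(q ↔ (¬q))) ↔ (q ↔ q) = T ↔ T = T
¬((¬(q ↔ (¬q))) ↔ (q ↔ q)) = F
a → (¬((¬(q ↔ (¬q))) ↔ (q ↔ q))) = F → F = T

T


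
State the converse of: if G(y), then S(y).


The converse of (P → Q) is (Q → P). It is not in general equivalent to the original.
Here P = 'G(y)' and Q = 'S(y)'.

If S(y), then G(y).


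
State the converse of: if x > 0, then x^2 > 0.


The converse of (P → Q) is (Q → P). It is not in general equivalent to the original.
Here P = 'x > 0' and Q = 'x^2 > 0'.

If x^2 > 0, then x > 0.


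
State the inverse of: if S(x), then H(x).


The inverse of (P → Q) is (¬P → ¬Q). It is equivalent to the converse, not to the original.
Here P = 'S(x)' and Q = 'H(x)'.

If not (S(x)), then not (H(x)).


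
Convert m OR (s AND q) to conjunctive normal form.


Step 1: Distribute ∨ over ∧: m ∨ (s ∧ q) = (m ∨ s) ∧ (m ∨ q).

(m OR s) AND (m OR q)


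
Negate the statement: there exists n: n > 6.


¬(for all x: φ) = there exists x: ¬φ, and ¬(there exists x: φ) = for all x: ¬φ.
Apply to the existential statement.

for all n: NOT(n > 6)


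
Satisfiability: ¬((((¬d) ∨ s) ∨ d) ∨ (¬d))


Check all 4 assignments over {d, s}:
d | s | φ
---------
F | F | F
T | F | F
F | T | F
T | T | F
No assignment makes the formula true.

Unsatisfiable.


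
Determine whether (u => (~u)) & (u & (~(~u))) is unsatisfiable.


Truth table over {u}:
u | φ
-----
False | False
True | False
Every row is false.

Yes, it is a contradiction.


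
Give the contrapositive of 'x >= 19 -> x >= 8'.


The contrapositive of (P → Q) is (¬Q → ¬P); it is logically equivalent to the original.
Here P = 'x >= 19' and Q = 'x >= 8'.

If not (x >= 8), then not (x >= 19).


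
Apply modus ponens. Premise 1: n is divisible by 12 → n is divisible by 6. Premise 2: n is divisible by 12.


Modus ponens: from (P → Q) and P, infer Q.
P = 'n is divisible by 12' is asserted, and P → Q holds, so Q follows.

n is divisible by 6.


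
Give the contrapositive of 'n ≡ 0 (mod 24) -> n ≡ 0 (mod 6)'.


The contrapositive of (P → Q) is (¬Q → ¬P); it is logically equivalent to the original.
Here P = 'n ≡ 0 (mod 24)' and Q = 'n ≡ 0 (mod 6)'.

If not (n ≡ 0 (mod 6)), then not (n ≡ 0 (mod 24)).


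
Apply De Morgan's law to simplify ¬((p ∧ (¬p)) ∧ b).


De Morgan: the negation of a conjunction is the disjunction of the negations.
Distribute ¬ across ∧, flipping it to ∨, and negate each literal.

((¬p) ∨ p) ∨ (¬b)


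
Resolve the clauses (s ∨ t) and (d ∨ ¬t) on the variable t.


The clauses contain complementary literals t and ¬t.
Resolution eliminates this pair and disjoins the remaining literals (merging duplicates).

(s ∨ d)


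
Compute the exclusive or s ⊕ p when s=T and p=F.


Exclusive or is true when exactly one operand is true.
Substitute: s=T, p=F.
T ⊕ F evaluates to T.

T


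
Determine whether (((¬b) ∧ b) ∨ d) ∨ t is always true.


Build the truth table over {b, d, t}:
b | d | t | φ
-------------
F | F | F | F
T | F | F | F
F | T | F | T
T | T | F | T
F | F | T | T
T | F | T | T
F | T | T | T
T | T | T | T
Counterexample at row 1: with b=F, d=F, t=F, the formula is F.

No, it is not a tautology.


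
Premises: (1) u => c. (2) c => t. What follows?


Hypothetical syllogism: from (P → Q) and (Q → R), infer (P → R).
Chain the two implications through the shared middle term 'c'.

u => t


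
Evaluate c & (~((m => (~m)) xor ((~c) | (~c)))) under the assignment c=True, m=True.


Substitute c=True, m=True:
~m = False
m => (~m) = True => False = False
~c = False
~c = False
(~c) | (~c) = False | False = False
(m => (~m)) xor ((~c) | (~c)) = False xor False = False
~((m => (~m)) xor ((~c) | (~c))) = True
c & (~((m => (~m)) xor ((~c) | (~c)))) = True & True = True

True


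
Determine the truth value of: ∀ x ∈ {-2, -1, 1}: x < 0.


Evaluate the predicate on each element: -2:T, -1:T, 1:F.
Counterexample x = 1 fails the predicate.

F


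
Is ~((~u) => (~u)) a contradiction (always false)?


Truth table over {u}:
u | φ
-----
False | False
True | False
Every row is false.

Yes, it is a contradiction.


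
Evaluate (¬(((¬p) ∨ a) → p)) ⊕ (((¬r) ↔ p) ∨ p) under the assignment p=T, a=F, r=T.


Substitute p=T, a=F, r=T:
¬p = F
(¬p) ∨ a = F ∨ F = F
((¬p) ∨ a) → p = F → T = T
¬(((¬p) ∨ a) → p) = F
¬r = F
(¬r) ↔ p = F ↔ T = F
((¬r) ↔ p) ∨ p = F ∨ T = T
(¬(((¬p) ∨ a) → p)) ⊕ (((¬r) ↔ p) ∨ p) = F ⊕ T = T

T


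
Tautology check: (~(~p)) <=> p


Build the truth table over {p}:
p | φ
-----
False | True
True | True
Every row evaluates to true.

Yes, it is a tautology.


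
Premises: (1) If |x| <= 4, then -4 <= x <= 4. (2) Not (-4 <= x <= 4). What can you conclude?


Modus tollens: from (P → Q) and ¬Q, infer ¬P.
Q = '-4 <= x <= 4' is denied; since P → Q, P must also fail.

Not (|x| <= 4).


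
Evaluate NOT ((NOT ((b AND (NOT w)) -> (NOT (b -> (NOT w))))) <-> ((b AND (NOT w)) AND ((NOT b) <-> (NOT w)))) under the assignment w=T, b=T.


Substitute w=T, b=T:
… (earlier sub-steps elided)
(b AND (NOT w)) -> (NOT (b -> (NOT w))) = F -> T = T
NOT ((b AND (NOT w)) -> (NOT (b -> (NOT w)))) = F
NOT w = F
b AND (NOT w) = T AND F = F
NOT b = F
NOT w = F
(NOT b) <-> (NOT w) = F <-> F = T
(b AND (NOT w)) AND ((NOT b) <-> (NOT w)) = F AND T = F
(NOT ((b AND (NOT w)) -> (NOT (b -> (NOT w))))) <-> ((b AND (NOT w)) AND ((NOT b) <-> (NOT w))) = F <-> F = T
NOT ((NOT ((b AND (NOT w)) -> (NOT (b -> (NOT w))))) <-> ((b AND (NOT w)) AND ((NOT b) <-> (NOT w)))) = F

F


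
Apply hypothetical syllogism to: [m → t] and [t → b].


Hypothetical syllogism: from (P → Q) and (Q → R), infer (P → R).
Chain the two implications through the shared middle term 't'.

m → b


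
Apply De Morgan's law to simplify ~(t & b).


De Morgan: the negation of a conjunction is the disjunction of the negations.
Distribute ~ across &, flipping it to |, and negate each literal.

(~t) | (~b)


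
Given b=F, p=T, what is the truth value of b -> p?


Implication is false only when antecedent is true and consequent is false.
Substitute: b=F, p=T.
F -> T evaluates to T.

T


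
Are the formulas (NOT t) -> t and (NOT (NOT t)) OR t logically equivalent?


Compare truth tables:
t | φ | ψ
---------
F | F | F
T | T | T
The columns φ and ψ agree on every row.

Yes, they are logically equivalent.


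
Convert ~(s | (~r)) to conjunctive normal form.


Step 1: Apply De Morgan: ¬(s ∨ (¬r)) = ¬s ∧ ¬(¬r).
Step 2: Eliminate any double negations (¬¬X = X).

(~s) & r


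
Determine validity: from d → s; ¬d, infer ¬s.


This is denying the antecedent (fallacy). There exist truth assignments where the premises are all true but the conclusion is false.

Invalid.


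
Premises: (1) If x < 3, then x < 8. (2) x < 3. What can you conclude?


Modus ponens: from (P → Q) and P, infer Q.
P = 'x < 3' is asserted, and P → Q holds, so Q follows.

x < 8.


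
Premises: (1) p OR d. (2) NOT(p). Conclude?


Disjunctive syllogism: from (P ∨ Q) and ¬P, infer Q.
One disjunct, 'p', is ruled out; the other must hold.

d


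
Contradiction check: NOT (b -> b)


Truth table over {b}:
b | φ
-----
F | F
T | F
Every row is false.

Yes, it is a contradiction.


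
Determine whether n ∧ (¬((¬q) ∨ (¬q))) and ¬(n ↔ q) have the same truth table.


Compare truth tables:
n | q | φ | ψ
-------------
F | F | F | F
T | F | F | T
F | T | F | T
T | T | T | F
They differ at row 2 (n=T, q=F): φ=F but ψ=T.

No, they are not logically equivalent.


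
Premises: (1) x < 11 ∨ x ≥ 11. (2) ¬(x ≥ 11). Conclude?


Disjunctive syllogism: from (P ∨ Q) and ¬P, infer Q.
One disjunct, 'x ≥ 11', is ruled out; the other must hold.

x < 11


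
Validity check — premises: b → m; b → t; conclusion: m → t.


This is (no valid rule). There exist truth assignments where the premises are all true but the conclusion is false.

Invalid.


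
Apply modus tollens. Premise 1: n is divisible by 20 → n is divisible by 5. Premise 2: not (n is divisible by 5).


Modus tollens: from (P → Q) and ¬Q, infer ¬P.
Q = 'n is divisible by 5' is denied; since P → Q, P must also fail.

Not (n is divisible by 20).


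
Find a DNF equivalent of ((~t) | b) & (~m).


Step 1: Distribute ∧ over ∨: ((¬t) ∨ b) ∧ (¬m) = ((¬t) ∧ (¬m)) ∨ (b ∧ (¬m)).

((~t) & (~m)) | (b & (~m))


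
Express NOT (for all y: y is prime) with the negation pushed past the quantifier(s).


¬(for all x: φ) = there exists x: ¬φ, and ¬(there exists x: φ) = for all x: ¬φ.
Apply to the universal statement.

there exists y: NOT(y is prime)


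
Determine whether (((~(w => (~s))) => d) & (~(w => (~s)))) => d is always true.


Build the truth table over {d, s, w}:
d | s | w | φ
-------------
False | False | False | True
True | False | False | True
False | True | False | True
True | True | False | True
False | False | True | True
True | False | True | True
False | True | True | True
True | True | True | True
Every row evaluates to true.

Yes, it is a tautology.


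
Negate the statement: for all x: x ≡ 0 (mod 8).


¬(for all x: φ) = there exists x: ¬φ, and ¬(there exists x: φ) = for all x: ¬φ.
Apply to the universal statement.

there exists x: NOT(x ≡ 0 (mod 8))


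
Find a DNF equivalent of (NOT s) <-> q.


Step 1: (¬s) ↔ q is true exactly when both agree: ((¬s) ∧ q) ∨ (¬(¬s) ∧ ¬q).
Step 2: Eliminate any double negations (¬¬X = X).

((NOT s) AND q) OR (s AND (NOT q))


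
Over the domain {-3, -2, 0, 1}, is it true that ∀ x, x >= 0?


Evaluate the predicate on each element: -3:F, -2:F, 0:T, 1:T.
Counterexample x = -3 fails the predicate.

F


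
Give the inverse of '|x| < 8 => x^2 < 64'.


The inverse of (P → Q) is (¬P → ¬Q). It is equivalent to the converse, not to the original.
Here P = '|x| < 8' and Q = 'x^2 < 64'.

If not (|x| < 8), then not (x^2 < 64).


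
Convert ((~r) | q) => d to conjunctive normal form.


Step 1: Rewrite as ¬((¬r) ∨ q) ∨ d = (¬(¬r) ∧ ¬q) ∨ d.
Step 2: Distribute ∨ over ∧.
Step 3: Eliminate any double negations (¬¬X = X).

(r | d) & ((~q) | d)


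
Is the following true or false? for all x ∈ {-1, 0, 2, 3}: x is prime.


Evaluate the predicate on each element: -1:F, 0:F, 2:T, 3:T.
Counterexample x = -1 fails the predicate.

F


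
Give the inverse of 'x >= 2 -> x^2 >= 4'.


The inverse of (P → Q) is (¬P → ¬Q). It is equivalent to the converse, not to the original.
Here P = 'x >= 2' and Q = 'x^2 >= 4'.

If not (x >= 2), then not (x^2 >= 4).


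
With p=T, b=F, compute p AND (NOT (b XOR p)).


Substitute p=T, b=F:
b XOR p = F XOR T = T
NOT (b XOR p) = F
p AND (NOT (b XOR p)) = T AND F = F

F


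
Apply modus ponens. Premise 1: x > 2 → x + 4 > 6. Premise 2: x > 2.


Modus ponens: from (P → Q) and P, infer Q.
P = 'x > 2' is asserted, and P → Q holds, so Q follows.

x + 4 > 6.


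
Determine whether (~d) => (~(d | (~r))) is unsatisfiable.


Truth table over {d, r}:
d | r | φ
---------
False | False | False
True | False | True
False | True | True
True | True | True
Satisfying assignment at row 2: d=True, r=False gives True.

No, it is not a contradiction.


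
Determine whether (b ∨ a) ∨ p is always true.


Build the truth table over {a, b, p}:
a | b | p | φ
-------------
F | F | F | F
T | F | F | T
F | T | F | T
T | T | F | T
F | F | T | T
T | F | T | T
F | T | T | T
T | T | T | T
Counterexample at row 1: with a=F, b=F, p=F, the formula is F.

No, it is not a tautology.


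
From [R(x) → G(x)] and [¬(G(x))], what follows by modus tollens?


Modus tollens: from (P → Q) and ¬Q, infer ¬P.
Q = 'G(x)' is denied; since P → Q, P must also fail.

Not (R(x)).


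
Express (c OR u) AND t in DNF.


Step 1: Distribute ∧ over ∨: (c ∨ u) ∧ t = (c ∧ t) ∨ (u ∧ t).

(c AND t) OR (u AND t)


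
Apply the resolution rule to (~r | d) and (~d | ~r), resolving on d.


The clauses contain complementary literals d and ~d.
Resolution eliminates this pair and disjoins the remaining literals (merging duplicates).

~r


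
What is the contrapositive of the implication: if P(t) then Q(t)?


The contrapositive of (P → Q) is (¬Q → ¬P); it is logically equivalent to the original.
Here P = 'P(t)' and Q = 'Q(t)'.

If not (Q(t)), then not (P(t)).


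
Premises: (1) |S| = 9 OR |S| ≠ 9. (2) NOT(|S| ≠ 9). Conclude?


Disjunctive syllogism: from (P ∨ Q) and ¬P, infer Q.
One disjunct, '|S| ≠ 9', is ruled out; the other must hold.

|S| = 9


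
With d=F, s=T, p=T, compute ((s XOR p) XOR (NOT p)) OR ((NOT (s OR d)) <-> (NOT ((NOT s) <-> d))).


Substitute d=F, s=T, p=T:
s XOR p = T XOR T = F
NOT p = F
(s XOR p) XOR (NOT p) = F XOR F = F
s OR d = T OR F = T
NOT (s OR d) = F
NOT s = F
(NOT s) <-> d = F <-> F = T
NOT ((NOT s) <-> d) = F
(NOT (s OR d)) <-> (NOT ((NOT s) <-> d)) = F <-> F = T
((s XOR p) XOR (NOT p)) OR ((NOT (s OR d)) <-> (NOT ((NOT s) <-> d))) = F OR T = T

T


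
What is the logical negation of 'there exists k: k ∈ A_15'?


¬(for all x: φ) = there exists x: ¬φ, and ¬(there exists x: φ) = for all x: ¬φ.
Apply to the existential statement.

for all k: NOT(k ∈ A_15)


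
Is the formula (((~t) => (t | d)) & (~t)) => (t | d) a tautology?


Build the truth table over {d, t}:
d | t | φ
---------
False | False | True
True | False | True
False | True | True
True | True | True
Every row evaluates to true.

Yes, it is a tautology.


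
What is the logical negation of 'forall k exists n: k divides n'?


Negation flips each quantifier (∀↔∃) and negates the inner predicate.
¬(forall k exists n: φ) = exists k forall n: ¬φ.

exists k forall n: ~(k divides n)


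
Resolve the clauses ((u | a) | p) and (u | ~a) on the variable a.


The clauses contain complementary literals a and ~a.
Resolution eliminates this pair and disjoins the remaining literals (merging duplicates).

(u | p)


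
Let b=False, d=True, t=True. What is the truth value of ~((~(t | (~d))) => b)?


Substitute b=False, d=True, t=True:
~d = False
t | (~d) = True | False = True
~(t | (~d)) = False
(~(t | (~d))) => b = False => False = True
~((~(t | (~d))) => b) = False

False


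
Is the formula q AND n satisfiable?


Search for a satisfying assignment over {n, q}.
Try n=T, q=T: the formula evaluates to T.
A satisfying assignment exists.

Satisfiable.


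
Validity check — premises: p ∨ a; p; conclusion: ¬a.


This is affirming a disjunct (fallacy). There exist truth assignments where the premises are all true but the conclusion is false.

Invalid.


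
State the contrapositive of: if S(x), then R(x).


The contrapositive of (P → Q) is (¬Q → ¬P); it is logically equivalent to the original.
Here P = 'S(x)' and Q = 'R(x)'.

If not (R(x)), then not (S(x)).


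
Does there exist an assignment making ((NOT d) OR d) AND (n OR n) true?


Search for a satisfying assignment over {d, n}.
Try d=F, n=T: the formula evaluates to T.
A satisfying assignment exists.

Satisfiable.


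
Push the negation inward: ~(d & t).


De Morgan: the negation of a conjunction is the disjunction of the negations.
Distribute ~ across &, flipping it to |, and negate each literal.

(~d) | (~t)


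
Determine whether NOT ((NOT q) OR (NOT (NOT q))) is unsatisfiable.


Truth table over {q}:
q | φ
-----
F | F
T | F
Every row is false.

Yes, it is a contradiction.


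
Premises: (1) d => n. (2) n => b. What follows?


Hypothetical syllogism: from (P → Q) and (Q → R), infer (P → R).
Chain the two implications through the shared middle term 'n'.

d => b


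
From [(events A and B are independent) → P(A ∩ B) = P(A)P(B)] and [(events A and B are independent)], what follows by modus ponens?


Modus ponens: from (P → Q) and P, infer Q.
P = '(events A and B are independent)' is asserted, and P → Q holds, so Q follows.

P(A ∩ B) = P(A)P(B).


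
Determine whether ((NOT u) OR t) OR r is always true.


Build the truth table over {r, t, u}:
r | t | u | φ
-------------
F | F | F | T
T | F | F | T
F | T | F | T
T | T | F | T
F | F | T | F
T | F | T | T
F | T | T | T
T | T | T | T
Counterexample at row 5: with r=F, t=F, u=T, the formula is F.

No, it is not a tautology.


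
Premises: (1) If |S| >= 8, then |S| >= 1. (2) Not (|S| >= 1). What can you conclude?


Modus tollens: from (P → Q) and ¬Q, infer ¬P.
Q = '|S| >= 1' is denied; since P → Q, P must also fail.

Not (|S| >= 8).


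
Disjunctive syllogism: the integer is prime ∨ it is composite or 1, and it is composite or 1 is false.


Disjunctive syllogism: from (P ∨ Q) and ¬P, infer Q.
One disjunct, 'it is composite or 1', is ruled out; the other must hold.

the integer is prime


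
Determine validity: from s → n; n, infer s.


This is affirming the consequent (fallacy). There exist truth assignments where the premises are all true but the conclusion is false.

Invalid.


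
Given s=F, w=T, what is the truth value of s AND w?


Conjunction is true only when both operands are true.
Substitute: s=F, w=T.
F AND T evaluates to F.

F


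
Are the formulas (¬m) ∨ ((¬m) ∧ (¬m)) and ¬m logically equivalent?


Compare truth tables:
m | φ | ψ
---------
F | T | T
T | F | F
The columns φ and ψ agree on every row.

Yes, they are logically equivalent.


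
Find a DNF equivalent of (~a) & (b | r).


Step 1: Distribute ∧ over ∨: (¬a) ∧ (b ∨ r) = ((¬a) ∧ b) ∨ ((¬a) ∧ r).

((~a) & b) | ((~a) & r)


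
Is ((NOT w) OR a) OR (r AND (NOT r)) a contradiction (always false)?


Truth table over {a, r, w}:
a | r | w | φ
-------------
F | F | F | T
T | F | F | T
F | T | F | T
T | T | F | T
F | F | T | F
T | F | T | T
F | T | T | F
T | T | T | T
Satisfying assignment at row 1: a=F, r=F, w=F gives T.

No, it is not a contradiction.


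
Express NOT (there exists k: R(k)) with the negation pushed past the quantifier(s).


¬(for all x: φ) = there exists x: ¬φ, and ¬(there exists x: φ) = for all x: ¬φ.
Apply to the existential statement.

for all k: NOT(R(k))


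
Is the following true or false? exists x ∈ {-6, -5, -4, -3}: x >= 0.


Evaluate the predicate on each element: -6:False, -5:False, -4:False, -3:False.
No element satisfies the predicate.

False


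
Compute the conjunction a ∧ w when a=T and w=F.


Conjunction is true only when both operands are true.
Substitute: a=T, w=F.
T ∧ F evaluates to F.

F


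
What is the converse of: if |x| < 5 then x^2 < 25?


The converse of (P → Q) is (Q → P). It is not in general equivalent to the original.
Here P = '|x| < 5' and Q = 'x^2 < 25'.

If x^2 < 25, then |x| < 5.


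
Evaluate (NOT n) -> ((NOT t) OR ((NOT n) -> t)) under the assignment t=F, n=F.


Substitute t=F, n=F:
NOT n = T
NOT t = T
NOT n = T
(NOT n) -> t = T -> F = F
(NOT t) OR ((NOT n) -> t) = T OR F = T
(NOT n) -> ((NOT t) OR ((NOT n) -> t)) = T -> T = T

T


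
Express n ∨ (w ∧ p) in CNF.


Step 1: Distribute ∨ over ∧: n ∨ (w ∧ p) = (n ∨ w) ∧ (n ∨ p).

(n ∨ w) ∧ (n ∨ p)


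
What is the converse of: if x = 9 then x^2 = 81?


The converse of (P → Q) is (Q → P). It is not in general equivalent to the original.
Here P = 'x = 9' and Q = 'x^2 = 81'.

If x^2 = 81, then x = 9.


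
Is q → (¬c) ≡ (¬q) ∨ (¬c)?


Compare truth tables:
c | q | φ | ψ
-------------
F | F | T | T
T | F | T | T
F | T | T | T
T | T | F | F
The columns φ and ψ agree on every row.

Yes, they are logically equivalent.


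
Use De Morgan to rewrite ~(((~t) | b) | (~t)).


De Morgan: the negation of a disjunction is the conjunction of the negations.
Distribute ~ across |, flipping it to &, and negate each literal.

(t & (~b)) & t


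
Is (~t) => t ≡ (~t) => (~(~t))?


Compare truth tables:
t | φ | ψ
---------
False | False | False
True | True | True
The columns φ and ψ agree on every row.

Yes, they are logically equivalent.


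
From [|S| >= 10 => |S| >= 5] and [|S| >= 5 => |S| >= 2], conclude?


Hypothetical syllogism: from (P → Q) and (Q → R), infer (P → R).
Chain the two implications through the shared middle term '|S| >= 5'.

|S| >= 10 => |S| >= 2


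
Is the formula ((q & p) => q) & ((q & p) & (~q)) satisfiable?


Check all 4 assignments over {p, q}:
p | q | φ
---------
False | False | False
True | False | False
False | True | False
True | True | False
No assignment makes the formula true.

Unsatisfiable.


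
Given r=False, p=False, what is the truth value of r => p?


Implication is false only when antecedent is true and consequent is false.
Substitute: r=False, p=False.
False => False evaluates to True.

True


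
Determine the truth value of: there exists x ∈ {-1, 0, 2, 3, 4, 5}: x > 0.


Evaluate the predicate on each element: -1:F, 0:F, 2:T, 3:T, 4:T, 5:T.
Witness x = 2 satisfies the predicate.

T


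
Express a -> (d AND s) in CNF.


Step 1: Rewrite a → (d ∧ s) as ¬a ∨ (d ∧ s).
Step 2: Distribute ∨ over ∧.

((NOT a) OR d) AND ((NOT a) OR s)


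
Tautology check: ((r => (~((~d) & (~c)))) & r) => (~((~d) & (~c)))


Build the truth table over {c, d, r}:
c | d | r | φ
-------------
False | False | False | True
True | False | False | True
False | True | False | True
True | True | False | True
False | False | True | True
True | False | True | True
False | True | True | True
True | True | True | True
Every row evaluates to true.

Yes, it is a tautology.


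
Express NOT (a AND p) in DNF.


Step 1: Apply De Morgan: ¬(a ∧ p) = ¬a ∨ ¬p.

(NOT a) OR (NOT p)


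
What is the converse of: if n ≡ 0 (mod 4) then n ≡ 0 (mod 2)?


The converse of (P → Q) is (Q → P). It is not in general equivalent to the original.
Here P = 'n ≡ 0 (mod 4)' and Q = 'n ≡ 0 (mod 2)'.

If n ≡ 0 (mod 2), then n ≡ 0 (mod 4).


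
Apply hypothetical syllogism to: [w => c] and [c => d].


Hypothetical syllogism: from (P → Q) and (Q → R), infer (P → R).
Chain the two implications through the shared middle term 'c'.

w => d


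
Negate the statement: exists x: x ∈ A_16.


¬(forall x: φ) = exists x: ¬φ, and ¬(exists x: φ) = forall x: ¬φ.
Apply to the existential statement.

forall x: ~(x ∈ A_16)


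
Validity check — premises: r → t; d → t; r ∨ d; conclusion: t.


This matches the form of proof by cases: the conclusion follows in every model of the premises.

Valid.


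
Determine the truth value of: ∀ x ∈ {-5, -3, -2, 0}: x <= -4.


Evaluate the predicate on each element: -5:T, -3:F, -2:F, 0:F.
Counterexample x = -3 fails the predicate.

F


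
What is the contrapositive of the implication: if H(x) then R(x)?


The contrapositive of (P → Q) is (¬Q → ¬P); it is logically equivalent to the original.
Here P = 'H(x)' and Q = 'R(x)'.

If not (R(x)), then not (H(x)).


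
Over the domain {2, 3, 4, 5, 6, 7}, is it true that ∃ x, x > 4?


Evaluate the predicate on each element: 2:F, 3:F, 4:F, 5:T, 6:T, 7:T.
Witness x = 5 satisfies the predicate.

T


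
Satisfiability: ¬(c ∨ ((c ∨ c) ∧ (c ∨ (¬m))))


Search for a satisfying assignment over {c, m}.
Try c=F, m=F: the formula evaluates to T.
A satisfying assignment exists.

Satisfiable.


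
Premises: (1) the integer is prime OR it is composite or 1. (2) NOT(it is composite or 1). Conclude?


Disjunctive syllogism: from (P ∨ Q) and ¬P, infer Q.
One disjunct, 'it is composite or 1', is ruled out; the other must hold.

the integer is prime


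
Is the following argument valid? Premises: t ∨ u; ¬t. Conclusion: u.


This matches the form of disjunctive syllogism: the conclusion follows in every model of the premises.

Valid.


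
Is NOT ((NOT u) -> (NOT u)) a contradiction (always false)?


Truth table over {u}:
u | φ
-----
F | F
T | F
Every row is false.

Yes, it is a contradiction.


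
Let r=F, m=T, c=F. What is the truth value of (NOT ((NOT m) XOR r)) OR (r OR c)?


Substitute r=F, m=T, c=F:
NOT m = F
(NOT m) XOR r = F XOR F = F
NOT ((NOT m) XOR r) = T
r OR c = F OR F = F
(NOT ((NOT m) XOR r)) OR (r OR c) = T OR F = T

T


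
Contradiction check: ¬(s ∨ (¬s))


Truth table over {s}:
s | φ
-----
F | F
T | F
Every row is false.

Yes, it is a contradiction.


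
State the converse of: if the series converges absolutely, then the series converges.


The converse of (P → Q) is (Q → P). It is not in general equivalent to the original.
Here P = 'the series converges absolutely' and Q = 'the series converges'.

If the series converges, then the series converges absolutely.


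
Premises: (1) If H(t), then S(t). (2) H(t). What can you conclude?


Modus ponens: from (P → Q) and P, infer Q.
P = 'H(t)' is asserted, and P → Q holds, so Q follows.

S(t).


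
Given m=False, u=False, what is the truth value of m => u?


Implication is false only when antecedent is true and consequent is false.
Substitute: m=False, u=False.
False => False evaluates to True.

True


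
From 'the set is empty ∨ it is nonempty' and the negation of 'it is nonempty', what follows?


Disjunctive syllogism: from (P ∨ Q) and ¬P, infer Q.
One disjunct, 'it is nonempty', is ruled out; the other must hold.

the set is empty


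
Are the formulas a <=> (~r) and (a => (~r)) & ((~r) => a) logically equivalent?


Compare truth tables:
a | r | φ | ψ
-------------
False | False | False | False
True | False | True | True
False | True | True | True
True | True | False | False
The columns φ and ψ agree on every row.

Yes, they are logically equivalent.


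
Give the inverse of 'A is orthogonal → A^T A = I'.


The inverse of (P → Q) is (¬P → ¬Q). It is equivalent to the converse, not to the original.
Here P = 'A is orthogonal' and Q = 'A^T A = I'.

If not (A is orthogonal), then not (A^T A = I).


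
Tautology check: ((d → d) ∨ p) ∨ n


Build the truth table over {d, n, p}:
d | n | p | φ
-------------
F | F | F | T
T | F | F | T
F | T | F | T
T | T | F | T
F | F | T | T
T | F | T | T
F | T | T | T
T | T | T | T
Every row evaluates to true.

Yes, it is a tautology.


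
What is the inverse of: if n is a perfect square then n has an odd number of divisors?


The inverse of (P → Q) is (¬P → ¬Q). It is equivalent to the converse, not to the original.
Here P = 'n is a perfect square' and Q = 'n has an odd number of divisors'.

If not (n is a perfect square), then not (n has an odd number of divisors).


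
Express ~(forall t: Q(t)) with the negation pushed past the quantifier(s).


¬(forall x: φ) = exists x: ¬φ, and ¬(exists x: φ) = forall x: ¬φ.
Apply to the universal statement.

exists t: ~(Q(t))


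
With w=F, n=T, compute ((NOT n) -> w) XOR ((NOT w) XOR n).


Substitute w=F, n=T:
NOT n = F
(NOT n) -> w = F -> F = T
NOT w = T
(NOT w) XOR n = T XOR T = F
((NOT n) -> w) XOR ((NOT w) XOR n) = T XOR F = T

T


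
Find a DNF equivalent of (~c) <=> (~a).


Step 1: (¬c) ↔ (¬a) is true exactly when both agree: ((¬c) ∧ (¬a)) ∨ (¬(¬c) ∧ ¬(¬a)).
Step 2: Eliminate any double negations (¬¬X = X).

((~c) & (~a)) | (c & a)


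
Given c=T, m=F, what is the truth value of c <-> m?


Biconditional is true when both operands have the same truth value.
Substitute: c=T, m=F.
T <-> F evaluates to F.

F


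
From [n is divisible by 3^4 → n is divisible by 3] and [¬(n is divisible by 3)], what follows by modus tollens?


Modus tollens: from (P → Q) and ¬Q, infer ¬P.
Q = 'n is divisible by 3' is denied; since P → Q, P must also fail.

Not (n is divisible by 3^4).


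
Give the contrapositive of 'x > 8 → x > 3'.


The contrapositive of (P → Q) is (¬Q → ¬P); it is logically equivalent to the original.
Here P = 'x > 8' and Q = 'x > 3'.

If not (x > 3), then not (x > 8).


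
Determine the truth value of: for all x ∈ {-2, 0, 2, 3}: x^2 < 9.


Evaluate the predicate on each element: -2:T, 0:T, 2:T, 3:F.
Counterexample x = 3 fails the predicate.

F


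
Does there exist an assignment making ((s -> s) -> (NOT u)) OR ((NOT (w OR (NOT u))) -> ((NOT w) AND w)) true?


Search for a satisfying assignment over {s, u, w}.
Try s=F, u=F, w=F: the formula evaluates to T.
A satisfying assignment exists.

Satisfiable.


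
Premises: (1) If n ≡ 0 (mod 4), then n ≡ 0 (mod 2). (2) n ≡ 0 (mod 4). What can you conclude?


Modus ponens: from (P → Q) and P, infer Q.
P = 'n ≡ 0 (mod 4)' is asserted, and P → Q holds, so Q follows.

n ≡ 0 (mod 2).


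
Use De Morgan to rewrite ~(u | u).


De Morgan: the negation of a disjunction is the conjunction of the negations.
Distribute ~ across |, flipping it to &, and negate each literal.

(~u) & (~u)


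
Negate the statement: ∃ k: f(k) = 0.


¬(∀ x: φ) = ∃ x: ¬φ, and ¬(∃ x: φ) = ∀ x: ¬φ.
Apply to the existential statement.

∀ k: ¬(f(k) = 0)


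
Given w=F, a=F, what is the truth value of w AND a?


Conjunction is true only when both operands are true.
Substitute: w=F, a=F.
F AND F evaluates to F.

F


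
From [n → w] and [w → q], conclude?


Hypothetical syllogism: from (P → Q) and (Q → R), infer (P → R).
Chain the two implications through the shared middle term 'w'.

n → q


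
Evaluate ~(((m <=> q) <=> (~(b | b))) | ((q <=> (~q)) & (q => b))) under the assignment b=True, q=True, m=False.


Substitute b=True, q=True, m=False:
m <=> q = False <=> True = False
b | b = True | True = True
~(b | b) = False
(m <=> q) <=> (~(b | b)) = False <=> False = True
~q = False
q <=> (~q) = True <=> False = False
q => b = True => True = True
(q <=> (~q)) & (q => b) = False & True = False
((m <=> q) <=> (~(b | b))) | ((q <=> (~q)) & (q => b)) = True | False = True
~(((m <=> q) <=> (~(b | b))) | ((q <=> (~q)) & (q => b))) = False

False


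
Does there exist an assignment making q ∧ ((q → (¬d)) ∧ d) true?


Check all 4 assignments over {d, q}:
d | q | φ
---------
F | F | F
T | F | F
F | T | F
T | T | F
No assignment makes the formula true.

Unsatisfiable.


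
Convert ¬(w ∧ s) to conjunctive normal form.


Step 1: Apply De Morgan: ¬(w ∧ s) = ¬w ∨ ¬s.

(¬w) ∨ (¬s)


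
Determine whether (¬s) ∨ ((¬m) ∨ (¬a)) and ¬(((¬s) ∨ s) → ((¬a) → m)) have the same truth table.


Compare truth tables:
a | m | s | φ | ψ
-----------------
F | F | F | T | T
T | F | F | T | F
F | T | F | T | F
T | T | F | T | F
F | F | T | T | T
T | F | T | T | F
F | T | T | T | F
T | T | T | F | F
They differ at row 2 (a=T, m=F, s=F): φ=T but ψ=F.

No, they are not logically equivalent.


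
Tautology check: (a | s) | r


Build the truth table over {a, r, s}:
a | r | s | φ
-------------
False | False | False | False
True | False | False | True
False | True | False | True
True | True | False | True
False | False | True | True
True | False | True | True
False | True | True | True
True | True | True | True
Counterexample at row 1: with a=False, r=False, s=False, the formula is False.

No, it is not a tautology.


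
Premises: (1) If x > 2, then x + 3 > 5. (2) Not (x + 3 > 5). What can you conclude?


Modus tollens: from (P → Q) and ¬Q, infer ¬P.
Q = 'x + 3 > 5' is denied; since P → Q, P must also fail.

Not (x > 2).


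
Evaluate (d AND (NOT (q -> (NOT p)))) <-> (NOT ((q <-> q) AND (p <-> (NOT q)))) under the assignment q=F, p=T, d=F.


Substitute q=F, p=T, d=F:
NOT p = F
q -> (NOT p) = F -> F = T
NOT (q -> (NOT p)) = F
d AND (NOT (q -> (NOT p))) = F AND F = F
q <-> q = F <-> F = T
NOT q = T
p <-> (NOT q) = T <-> T = T
(q <-> q) AND (p <-> (NOT q)) = T AND T = T
NOT ((q <-> q) AND (p <-> (NOT q))) = F
(d AND (NOT (q -> (NOT p)))) <-> (NOT ((q <-> q) AND (p <-> (NOT q)))) = F <-> F = T

T


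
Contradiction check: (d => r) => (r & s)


Truth table over {d, r, s}:
d | r | s | φ
-------------
False | False | False | False
True | False | False | True
False | True | False | False
True | True | False | False
False | False | True | False
True | False | True | True
False | True | True | True
True | True | True | True
Satisfying assignment at row 2: d=True, r=False, s=False gives True.

No, it is not a contradiction.


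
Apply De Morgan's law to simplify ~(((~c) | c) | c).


De Morgan: the negation of a disjunction is the conjunction of the negations.
Distribute ~ across |, flipping it to &, and negate each literal.

(c & (~c)) & (~c)


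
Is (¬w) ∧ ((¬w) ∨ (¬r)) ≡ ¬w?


Compare truth tables:
r | w | φ | ψ
-------------
F | F | T | T
T | F | T | T
F | T | F | F
T | T | F | F
The columns φ and ψ agree on every row.

Yes, they are logically equivalent.


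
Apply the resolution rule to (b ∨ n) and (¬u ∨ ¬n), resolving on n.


The clauses contain complementary literals n and ¬n.
Resolution eliminates this pair and disjoins the remaining literals (merging duplicates).

(b ∨ ¬u)


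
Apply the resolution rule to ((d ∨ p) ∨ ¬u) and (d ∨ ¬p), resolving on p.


The clauses contain complementary literals p and ¬p.
Resolution eliminates this pair and disjoins the remaining literals (merging duplicates).

(d ∨ ¬u)


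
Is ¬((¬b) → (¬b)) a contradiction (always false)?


Truth table over {b}:
b | φ
-----
F | F
T | F
Every row is false.

Yes, it is a contradiction.


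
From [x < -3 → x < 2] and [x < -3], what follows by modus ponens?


Modus ponens: from (P → Q) and P, infer Q.
P = 'x < -3' is asserted, and P → Q holds, so Q follows.

x < 2.


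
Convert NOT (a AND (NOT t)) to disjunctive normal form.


Step 1: Apply De Morgan: ¬(a ∧ (¬t)) = ¬a ∨ ¬(¬t).
Step 2: Eliminate any double negations (¬¬X = X).

(NOT a) OR t


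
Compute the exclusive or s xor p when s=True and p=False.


Exclusive or is true when exactly one operand is true.
Substitute: s=True, p=False.
True xor False evaluates to True.

True


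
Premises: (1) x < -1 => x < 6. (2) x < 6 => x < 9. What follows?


Hypothetical syllogism: from (P → Q) and (Q → R), infer (P → R).
Chain the two implications through the shared middle term 'x < 6'.

x < -1 => x < 9


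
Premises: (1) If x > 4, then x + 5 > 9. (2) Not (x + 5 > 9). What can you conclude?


Modus tollens: from (P → Q) and ¬Q, infer ¬P.
Q = 'x + 5 > 9' is denied; since P → Q, P must also fail.

Not (x > 4).


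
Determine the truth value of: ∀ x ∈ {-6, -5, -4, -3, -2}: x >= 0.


Evaluate the predicate on each element: -6:F, -5:F, -4:F, -3:F, -2:F.
Counterexample x = -6 fails the predicate.

F


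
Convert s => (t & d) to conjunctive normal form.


Step 1: Rewrite s → (t ∧ d) as ¬s ∨ (t ∧ d).
Step 2: Distribute ∨ over ∧.

((~s) | t) & ((~s) | d)


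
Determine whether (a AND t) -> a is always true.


Build the truth table over {a, t}:
a | t | φ
---------
F | F | T
T | F | T
F | T | T
T | T | T
Every row evaluates to true.

Yes, it is a tautology.


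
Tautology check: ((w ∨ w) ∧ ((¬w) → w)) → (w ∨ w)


Build the truth table over {w}:
w | φ
-----
F | T
T | T
Every row evaluates to true.

Yes, it is a tautology.


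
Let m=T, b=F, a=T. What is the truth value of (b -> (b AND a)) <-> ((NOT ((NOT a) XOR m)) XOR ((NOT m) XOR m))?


Substitute m=T, b=F, a=T:
b AND a = F AND T = F
b -> (b AND a) = F -> F = T
NOT a = F
(NOT a) XOR m = F XOR T = T
NOT ((NOT a) XOR m) = F
NOT m = F
(NOT m) XOR m = F XOR T = T
(NOT ((NOT a) XOR m)) XOR ((NOT m) XOR m) = F XOR T = T
(b -> (b AND a)) <-> ((NOT ((NOT a) XOR m)) XOR ((NOT m) XOR m)) = T <-> T = T

T


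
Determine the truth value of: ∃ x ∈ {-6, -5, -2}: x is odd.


Evaluate the predicate on each element: -6:F, -5:T, -2:F.
Witness x = -5 satisfies the predicate.

T


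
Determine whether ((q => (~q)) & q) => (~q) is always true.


Build the truth table over {q}:
q | φ
-----
False | True
True | True
Every row evaluates to true.

Yes, it is a tautology.


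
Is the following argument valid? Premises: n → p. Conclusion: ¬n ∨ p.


This matches the form of material implication: the conclusion follows in every model of the premises.

Valid.


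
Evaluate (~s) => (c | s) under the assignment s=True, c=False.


Substitute s=True, c=False:
~s = False
c | s = False | True = True
(~s) => (c | s) = False => True = True

True


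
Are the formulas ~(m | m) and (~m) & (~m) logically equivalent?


Compare truth tables:
m | φ | ψ
---------
False | True | True
True | False | False
The columns φ and ψ agree on every row.

Yes, they are logically equivalent.


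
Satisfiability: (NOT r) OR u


Search for a satisfying assignment over {r, u}.
Try r=F, u=F: the formula evaluates to T.
A satisfying assignment exists.

Satisfiable.


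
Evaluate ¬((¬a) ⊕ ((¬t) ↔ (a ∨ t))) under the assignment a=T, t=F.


Substitute a=T, t=F:
¬a = F
¬t = T
a ∨ t = T ∨ F = T
(¬t) ↔ (a ∨ t) = T ↔ T = T
(¬a) ⊕ ((¬t) ↔ (a ∨ t)) = F ⊕ T = T
¬((¬a) ⊕ ((¬t) ↔ (a ∨ t))) = F

F


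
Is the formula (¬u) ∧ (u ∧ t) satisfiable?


Check all 4 assignments over {t, u}:
t | u | φ
---------
F | F | F
T | F | F
F | T | F
T | T | F
No assignment makes the formula true.

Unsatisfiable.


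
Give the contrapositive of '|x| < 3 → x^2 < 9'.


The contrapositive of (P → Q) is (¬Q → ¬P); it is logically equivalent to the original.
Here P = '|x| < 3' and Q = 'x^2 < 9'.

If not (x^2 < 9), then not (|x| < 3).


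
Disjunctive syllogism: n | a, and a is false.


Disjunctive syllogism: from (P ∨ Q) and ¬P, infer Q.
One disjunct, 'a', is ruled out; the other must hold.

n


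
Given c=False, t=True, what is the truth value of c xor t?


Exclusive or is true when exactly one operand is true.
Substitute: c=False, t=True.
False xor True evaluates to True.

True


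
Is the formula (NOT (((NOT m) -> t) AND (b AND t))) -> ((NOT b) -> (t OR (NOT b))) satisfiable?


Search for a satisfying assignment over {b, m, t}.
Try b=F, m=F, t=F: the formula evaluates to T.
A satisfying assignment exists.

Satisfiable.


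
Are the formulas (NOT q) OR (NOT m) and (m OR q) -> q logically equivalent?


Compare truth tables:
m | q | φ | ψ
-------------
F | F | T | T
T | F | T | F
F | T | T | T
T | T | F | T
They differ at row 2 (m=T, q=F): φ=T but ψ=F.

No, they are not logically equivalent.
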